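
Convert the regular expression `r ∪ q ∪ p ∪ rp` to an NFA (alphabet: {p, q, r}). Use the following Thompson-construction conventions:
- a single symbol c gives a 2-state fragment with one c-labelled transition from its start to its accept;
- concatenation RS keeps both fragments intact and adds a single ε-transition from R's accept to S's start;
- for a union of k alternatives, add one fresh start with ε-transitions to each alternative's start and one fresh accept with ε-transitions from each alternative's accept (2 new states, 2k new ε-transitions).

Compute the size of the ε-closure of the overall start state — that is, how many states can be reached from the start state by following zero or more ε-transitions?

5

Work bottom-up. For each fragment F, track |ε-closure(F.start)| and whether F's accept lies in that closure (i.e. whether F accepts ε). A single-symbol fragment has closure size 1 and does not accept ε.
  rp → same as the first factor's closure: |ε-closure| = 1
  r ∪ q ∪ p ∪ rp → new start ε-reaches every alternative's start; none of them accept ε, so the new accept is not reached: |ε-closure| = 1 + 1 + 1 + 1 + 1 = 5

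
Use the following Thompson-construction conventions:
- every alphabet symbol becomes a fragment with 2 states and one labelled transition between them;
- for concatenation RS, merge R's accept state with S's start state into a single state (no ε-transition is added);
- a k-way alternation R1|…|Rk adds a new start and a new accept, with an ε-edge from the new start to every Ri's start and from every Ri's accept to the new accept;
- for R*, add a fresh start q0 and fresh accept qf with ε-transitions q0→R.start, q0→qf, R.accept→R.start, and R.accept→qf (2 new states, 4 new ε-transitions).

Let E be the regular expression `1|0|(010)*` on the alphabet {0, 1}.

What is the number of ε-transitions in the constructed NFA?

10

Per subexpression:
Each of the 5 symbol leaves contributes 0 ε-transitions.
  010 → 0 ε-transitions
  (010)* → 4 ε-transitions
  1|0|(010)* → 10 ε-transitions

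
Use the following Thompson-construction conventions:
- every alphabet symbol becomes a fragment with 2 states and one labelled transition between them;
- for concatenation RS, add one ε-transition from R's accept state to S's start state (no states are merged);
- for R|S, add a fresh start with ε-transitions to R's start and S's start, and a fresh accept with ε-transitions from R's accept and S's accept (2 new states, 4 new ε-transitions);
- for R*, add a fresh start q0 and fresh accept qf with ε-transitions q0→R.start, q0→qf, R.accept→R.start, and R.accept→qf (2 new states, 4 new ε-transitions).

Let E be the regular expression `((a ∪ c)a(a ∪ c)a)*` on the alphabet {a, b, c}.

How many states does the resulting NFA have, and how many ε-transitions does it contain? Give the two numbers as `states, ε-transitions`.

18, 15

Bottom-up over the parse tree:
Each of the 6 symbol leaves contributes 2 states and 0 ε-transitions.
  a ∪ c — 6 states, 4 ε-transitions
  a ∪ c — 6 states, 4 ε-transitions
  (a ∪ c)a(a ∪ c)a — 16 states, 11 ε-transitions
  ((a ∪ c)a(a ∪ c)a)* — 18 states, 15 ε-transitions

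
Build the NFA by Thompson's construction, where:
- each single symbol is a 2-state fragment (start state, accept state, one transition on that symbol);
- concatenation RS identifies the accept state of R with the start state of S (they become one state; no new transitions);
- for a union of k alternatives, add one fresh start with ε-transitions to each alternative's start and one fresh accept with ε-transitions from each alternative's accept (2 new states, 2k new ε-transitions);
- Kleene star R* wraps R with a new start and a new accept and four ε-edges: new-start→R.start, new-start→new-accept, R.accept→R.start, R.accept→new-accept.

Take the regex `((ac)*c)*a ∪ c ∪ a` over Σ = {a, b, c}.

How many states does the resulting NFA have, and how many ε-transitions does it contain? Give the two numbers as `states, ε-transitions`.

By structural recursion:
Each of the 6 symbol leaves contributes 2 states and 0 ε-transitions.
  ac : 3 states, 0 ε-transitions
  (ac)* : 5 states, 4 ε-transitions
  (ac)*c : 6 states, 4 ε-transitions
  ((ac)*c)* : 8 states, 8 ε-transitions
  ((ac)*c)*a : 9 states, 8 ε-transitions
  ((ac)*c)*a ∪ c ∪ a : 15 states, 14 ε-transitions

15, 14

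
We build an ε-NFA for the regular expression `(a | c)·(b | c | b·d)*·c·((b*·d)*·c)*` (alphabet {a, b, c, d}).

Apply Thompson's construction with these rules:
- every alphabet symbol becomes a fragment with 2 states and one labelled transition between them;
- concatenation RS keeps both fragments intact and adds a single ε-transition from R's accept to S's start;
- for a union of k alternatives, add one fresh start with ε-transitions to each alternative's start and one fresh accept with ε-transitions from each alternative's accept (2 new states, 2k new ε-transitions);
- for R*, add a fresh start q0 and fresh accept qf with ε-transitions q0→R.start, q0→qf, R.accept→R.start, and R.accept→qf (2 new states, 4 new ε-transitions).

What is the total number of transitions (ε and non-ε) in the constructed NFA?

42

By structural recursion:
Each of the 10 symbol leaves contributes 1 transition (1 symbol, 0 ε).
  a | c → 6 transitions (2 symbol, 4 ε)
  b·d → 3 transitions (2 symbol, 1 ε)
  b | c | b·d → 11 transitions (4 symbol, 7 ε)
  (b | c | b·d)* → 15 transitions (4 symbol, 11 ε)
  b* → 5 transitions (1 symbol, 4 ε)
  b*·d → 7 transitions (2 symbol, 5 ε)
  (b*·d)* → 11 transitions (2 symbol, 9 ε)
  (b*·d)*·c → 13 transitions (3 symbol, 10 ε)
  ((b*·d)*·c)* → 17 transitions (3 symbol, 14 ε)
  (a | c)·(b | c | b·d)*·c·((b*·d)*·c)* → 42 transitions (10 symbol, 32 ε)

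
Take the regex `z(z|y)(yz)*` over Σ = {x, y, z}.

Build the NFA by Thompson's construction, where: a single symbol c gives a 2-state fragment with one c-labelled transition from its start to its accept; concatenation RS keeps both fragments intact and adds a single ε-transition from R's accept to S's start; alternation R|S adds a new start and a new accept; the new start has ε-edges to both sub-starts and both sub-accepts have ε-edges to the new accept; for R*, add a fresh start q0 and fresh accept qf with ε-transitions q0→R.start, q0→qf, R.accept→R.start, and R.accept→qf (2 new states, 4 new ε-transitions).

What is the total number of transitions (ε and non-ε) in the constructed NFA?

16

Building bottom-up:
Each of the 5 symbol leaves contributes 1 transition (1 symbol, 0 ε).
  z|y — 6 transitions (2 symbol, 4 ε)
  yz — 3 transitions (2 symbol, 1 ε)
  (yz)* — 7 transitions (2 symbol, 5 ε)
  z(z|y)(yz)* — 16 transitions (5 symbol, 11 ε)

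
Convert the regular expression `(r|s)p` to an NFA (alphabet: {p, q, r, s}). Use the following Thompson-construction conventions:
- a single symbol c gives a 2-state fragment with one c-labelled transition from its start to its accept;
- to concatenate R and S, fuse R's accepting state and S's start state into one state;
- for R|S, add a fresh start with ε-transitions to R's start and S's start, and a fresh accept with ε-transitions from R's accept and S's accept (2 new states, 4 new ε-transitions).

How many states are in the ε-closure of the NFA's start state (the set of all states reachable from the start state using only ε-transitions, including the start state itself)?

3

Let C(F) = |ε-closure(F.start)| within fragment F, and note whether F accepts ε. Symbol fragments have C = 1 and do not accept ε. Then:
  r|s → new start ε-reaches every alternative's start; none of them accept ε, so the new accept is not reached: C = 1 + 1 + 1 = 3
  (r|s)p → C equals the left operand's closure size = 3 (its accept is not ε-reachable, so the closure stops there)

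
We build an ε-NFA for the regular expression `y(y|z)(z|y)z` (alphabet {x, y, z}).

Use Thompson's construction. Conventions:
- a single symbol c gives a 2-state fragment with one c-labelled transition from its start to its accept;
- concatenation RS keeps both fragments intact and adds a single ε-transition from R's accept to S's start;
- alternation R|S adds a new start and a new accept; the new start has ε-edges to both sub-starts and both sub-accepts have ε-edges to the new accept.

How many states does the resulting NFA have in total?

16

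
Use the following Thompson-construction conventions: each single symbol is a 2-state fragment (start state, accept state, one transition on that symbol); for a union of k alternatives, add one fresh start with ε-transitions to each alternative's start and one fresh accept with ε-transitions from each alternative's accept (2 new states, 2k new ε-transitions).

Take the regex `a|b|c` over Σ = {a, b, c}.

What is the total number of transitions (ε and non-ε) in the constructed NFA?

Per subexpression:
Each of the 3 symbol leaves contributes 1 transition (1 symbol, 0 ε).
  a|b|c = 9 transitions (3 symbol, 6 ε)

9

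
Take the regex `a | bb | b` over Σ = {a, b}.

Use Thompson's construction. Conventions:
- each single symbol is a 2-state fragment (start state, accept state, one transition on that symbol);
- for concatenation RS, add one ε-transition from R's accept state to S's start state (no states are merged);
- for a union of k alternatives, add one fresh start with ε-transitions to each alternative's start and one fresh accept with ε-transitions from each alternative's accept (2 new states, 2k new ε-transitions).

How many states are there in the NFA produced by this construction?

10

Bottom-up over the parse tree:
Each of the 4 symbol leaves contributes a 2-state fragment.
  bb → 4 states
  a | bb | b → 10 states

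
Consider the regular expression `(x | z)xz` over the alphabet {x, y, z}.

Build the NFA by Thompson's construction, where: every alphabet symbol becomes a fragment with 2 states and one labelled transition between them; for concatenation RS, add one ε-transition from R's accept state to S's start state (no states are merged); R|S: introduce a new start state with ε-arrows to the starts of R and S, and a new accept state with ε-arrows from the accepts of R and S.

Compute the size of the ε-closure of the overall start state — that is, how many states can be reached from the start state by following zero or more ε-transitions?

Compute the ε-closure size of each fragment's start state recursively; a symbol fragment's start has no outgoing ε-edge, so its closure is just itself (size 1).
  x | z : |closure| = 1 + 1 + 1 = 3 (the new accept is not ε-reachable since no branch accepts ε)
  (x | z)xz : |closure| equals the left operand's closure size = 3 (its accept is not ε-reachable, so the closure stops there)

3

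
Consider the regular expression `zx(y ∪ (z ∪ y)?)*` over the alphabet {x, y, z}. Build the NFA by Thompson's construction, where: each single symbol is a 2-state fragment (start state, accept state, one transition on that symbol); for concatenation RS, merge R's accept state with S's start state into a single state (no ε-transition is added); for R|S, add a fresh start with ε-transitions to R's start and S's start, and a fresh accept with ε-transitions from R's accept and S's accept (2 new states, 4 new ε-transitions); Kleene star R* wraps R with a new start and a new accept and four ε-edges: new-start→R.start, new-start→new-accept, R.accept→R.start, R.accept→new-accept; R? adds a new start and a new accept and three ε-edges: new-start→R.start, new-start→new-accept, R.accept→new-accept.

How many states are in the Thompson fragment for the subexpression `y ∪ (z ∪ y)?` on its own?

12

Fragment for `y ∪ (z ∪ y)?`:
Each of the 3 symbol leaves contributes a 2-state fragment.
  z ∪ y : 6 states
  (z ∪ y)? : 8 states
  y ∪ (z ∪ y)? : 12 states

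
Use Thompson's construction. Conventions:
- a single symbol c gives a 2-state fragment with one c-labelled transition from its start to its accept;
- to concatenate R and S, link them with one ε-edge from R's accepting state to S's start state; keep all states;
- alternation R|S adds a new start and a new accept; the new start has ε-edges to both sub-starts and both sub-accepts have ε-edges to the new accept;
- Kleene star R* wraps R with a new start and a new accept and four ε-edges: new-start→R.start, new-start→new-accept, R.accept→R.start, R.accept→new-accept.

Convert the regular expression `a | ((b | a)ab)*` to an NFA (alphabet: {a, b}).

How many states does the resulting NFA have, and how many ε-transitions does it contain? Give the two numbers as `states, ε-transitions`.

Building bottom-up:
Each of the 5 symbol leaves contributes 2 states and 0 ε-transitions.
  b | a = 6 states, 4 ε-transitions
  (b | a)ab = 10 states, 6 ε-transitions
  ((b | a)ab)* = 12 states, 10 ε-transitions
  a | ((b | a)ab)* = 16 states, 14 ε-transitions

16, 14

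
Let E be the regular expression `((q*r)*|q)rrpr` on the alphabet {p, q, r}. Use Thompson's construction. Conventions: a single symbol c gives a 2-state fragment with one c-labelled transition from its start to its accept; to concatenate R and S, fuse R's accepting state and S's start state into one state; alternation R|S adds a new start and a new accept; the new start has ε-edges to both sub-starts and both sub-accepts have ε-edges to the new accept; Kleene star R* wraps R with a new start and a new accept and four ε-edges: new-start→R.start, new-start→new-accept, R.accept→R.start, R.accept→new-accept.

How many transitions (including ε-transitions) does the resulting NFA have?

19

By structural recursion:
Each of the 7 symbol leaves contributes 1 transition (1 symbol, 0 ε).
  q* = 5 transitions (1 symbol, 4 ε)
  q*r = 6 transitions (2 symbol, 4 ε)
  (q*r)* = 10 transitions (2 symbol, 8 ε)
  (q*r)*|q = 15 transitions (3 symbol, 12 ε)
  ((q*r)*|q)rrpr = 19 transitions (7 symbol, 12 ε)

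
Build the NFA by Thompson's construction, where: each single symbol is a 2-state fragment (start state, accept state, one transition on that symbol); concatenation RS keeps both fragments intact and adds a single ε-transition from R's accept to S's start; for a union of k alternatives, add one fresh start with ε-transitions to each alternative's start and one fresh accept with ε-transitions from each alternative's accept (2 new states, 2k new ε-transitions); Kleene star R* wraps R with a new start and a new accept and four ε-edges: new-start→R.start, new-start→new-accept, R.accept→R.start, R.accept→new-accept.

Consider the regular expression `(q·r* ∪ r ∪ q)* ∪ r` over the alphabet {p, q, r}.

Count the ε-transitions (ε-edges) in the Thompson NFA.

Recursing over subexpressions:
Each of the 5 symbol leaves contributes 0 ε-transitions.
  r* → 4 ε-transitions
  q·r* → 5 ε-transitions
  q·r* ∪ r ∪ q → 11 ε-transitions
  (q·r* ∪ r ∪ q)* → 15 ε-transitions
  (q·r* ∪ r ∪ q)* ∪ r → 19 ε-transitions

19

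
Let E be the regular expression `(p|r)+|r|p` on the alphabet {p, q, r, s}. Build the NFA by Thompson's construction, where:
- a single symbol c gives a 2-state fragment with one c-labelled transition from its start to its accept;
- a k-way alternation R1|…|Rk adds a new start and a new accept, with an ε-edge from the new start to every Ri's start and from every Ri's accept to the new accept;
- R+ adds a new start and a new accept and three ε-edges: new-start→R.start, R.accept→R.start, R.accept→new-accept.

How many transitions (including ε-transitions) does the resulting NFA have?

17

By structural recursion:
Each of the 4 symbol leaves contributes 1 transition (1 symbol, 0 ε).
  p|r = 6 transitions (2 symbol, 4 ε)
  (p|r)+ = 9 transitions (2 symbol, 7 ε)
  (p|r)+|r|p = 17 transitions (4 symbol, 13 ε)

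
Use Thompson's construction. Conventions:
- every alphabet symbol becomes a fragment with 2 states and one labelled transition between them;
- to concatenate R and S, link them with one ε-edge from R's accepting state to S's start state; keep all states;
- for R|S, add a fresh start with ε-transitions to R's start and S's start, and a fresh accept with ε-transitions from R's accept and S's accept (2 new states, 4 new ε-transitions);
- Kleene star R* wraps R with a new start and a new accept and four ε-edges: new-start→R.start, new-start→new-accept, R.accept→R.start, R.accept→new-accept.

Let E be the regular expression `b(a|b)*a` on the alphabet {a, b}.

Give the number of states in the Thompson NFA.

Bottom-up over the parse tree:
Each of the 4 symbol leaves contributes a 2-state fragment.
  a|b : 6 states
  (a|b)* : 8 states
  b(a|b)*a : 12 states

12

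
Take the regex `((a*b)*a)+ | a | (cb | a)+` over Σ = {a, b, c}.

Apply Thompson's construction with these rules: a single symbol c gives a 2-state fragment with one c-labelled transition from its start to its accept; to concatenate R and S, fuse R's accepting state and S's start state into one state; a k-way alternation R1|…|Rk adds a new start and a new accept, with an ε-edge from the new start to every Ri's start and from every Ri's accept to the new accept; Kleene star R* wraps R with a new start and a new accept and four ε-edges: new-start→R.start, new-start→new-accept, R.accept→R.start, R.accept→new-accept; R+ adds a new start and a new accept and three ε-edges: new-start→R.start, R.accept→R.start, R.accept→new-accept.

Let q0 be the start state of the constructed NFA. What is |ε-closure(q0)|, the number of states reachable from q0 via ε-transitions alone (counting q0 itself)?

12

Compute the ε-closure size of each fragment's start state recursively; a symbol fragment's start has no outgoing ε-edge, so its closure is just itself (size 1).
  a* : |closure| = 1 (new start) + 1 (body) + 1 (new accept) = 3
  a*b : |closure| = 3 + (1−1) = 3 (closure spills across the concat boundary because the left factor accepts ε)
  (a*b)* : new start has ε-edges to the inner start and to the new accept, so |closure| = 2 + 3 = 5
  (a*b)*a : the left operand accepts ε, so the closure extends into the next operand (the shared merged state is already counted); |closure| = 5 + (1−1) = 5
  ((a*b)*a)+ : new start ε-reaches only the body's start; the new accept needs a symbol first: |closure| = 1 + 5 = 6
  cb : same as the first factor's closure: |closure| = 1
  cb | a : |closure| = 1 + 1 + 1 = 3 (the new accept is not ε-reachable since no branch accepts ε)
  (cb | a)+ : new start ε-reaches only the body's start; the new accept needs a symbol first: |closure| = 1 + 3 = 4
  ((a*b)*a)+ | a | (cb | a)+ : |closure| = 1 + 6 + 1 + 4 = 12 (the new accept is not ε-reachable since no branch accepts ε)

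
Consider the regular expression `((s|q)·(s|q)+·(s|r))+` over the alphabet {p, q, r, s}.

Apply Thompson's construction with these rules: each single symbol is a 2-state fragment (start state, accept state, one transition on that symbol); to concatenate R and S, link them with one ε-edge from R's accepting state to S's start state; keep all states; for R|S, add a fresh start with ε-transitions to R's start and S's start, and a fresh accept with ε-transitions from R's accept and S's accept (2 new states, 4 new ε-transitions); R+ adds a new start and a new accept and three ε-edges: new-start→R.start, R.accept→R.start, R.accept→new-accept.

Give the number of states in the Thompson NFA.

Per subexpression:
Each of the 6 symbol leaves contributes a 2-state fragment.
  s|q → 6 states
  s|q → 6 states
  (s|q)+ → 8 states
  s|r → 6 states
  (s|q)·(s|q)+·(s|r) → 20 states
  ((s|q)·(s|q)+·(s|r))+ → 22 states

22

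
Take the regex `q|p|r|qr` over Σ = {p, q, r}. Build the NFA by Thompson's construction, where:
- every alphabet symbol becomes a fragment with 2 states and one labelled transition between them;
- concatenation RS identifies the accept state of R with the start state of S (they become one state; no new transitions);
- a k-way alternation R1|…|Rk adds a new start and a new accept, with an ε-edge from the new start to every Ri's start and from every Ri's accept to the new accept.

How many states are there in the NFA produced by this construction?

11

Per subexpression:
Each of the 5 symbol leaves contributes a 2-state fragment.
  qr → 3 states
  q|p|r|qr → 11 states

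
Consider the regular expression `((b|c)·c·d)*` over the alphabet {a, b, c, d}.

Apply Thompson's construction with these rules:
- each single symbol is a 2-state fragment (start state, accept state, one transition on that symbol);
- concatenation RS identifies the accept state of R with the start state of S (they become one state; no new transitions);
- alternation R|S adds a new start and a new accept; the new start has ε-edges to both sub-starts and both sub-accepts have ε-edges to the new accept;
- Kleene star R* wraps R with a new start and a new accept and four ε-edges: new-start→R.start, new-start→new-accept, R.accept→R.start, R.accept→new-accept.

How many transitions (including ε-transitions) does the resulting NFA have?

12

Recursing over subexpressions:
Each of the 4 symbol leaves contributes 1 transition (1 symbol, 0 ε).
  b|c → 6 transitions (2 symbol, 4 ε)
  (b|c)·c·d → 8 transitions (4 symbol, 4 ε)
  ((b|c)·c·d)* → 12 transitions (4 symbol, 8 ε)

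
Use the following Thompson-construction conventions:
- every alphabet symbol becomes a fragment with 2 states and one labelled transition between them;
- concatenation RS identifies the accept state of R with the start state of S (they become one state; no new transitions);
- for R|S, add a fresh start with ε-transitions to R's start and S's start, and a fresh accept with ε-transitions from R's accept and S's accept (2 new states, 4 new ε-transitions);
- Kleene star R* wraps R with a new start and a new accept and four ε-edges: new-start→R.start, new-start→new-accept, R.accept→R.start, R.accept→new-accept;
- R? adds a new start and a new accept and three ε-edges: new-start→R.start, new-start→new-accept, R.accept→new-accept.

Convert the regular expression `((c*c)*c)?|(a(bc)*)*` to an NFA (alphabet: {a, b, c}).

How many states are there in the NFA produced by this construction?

20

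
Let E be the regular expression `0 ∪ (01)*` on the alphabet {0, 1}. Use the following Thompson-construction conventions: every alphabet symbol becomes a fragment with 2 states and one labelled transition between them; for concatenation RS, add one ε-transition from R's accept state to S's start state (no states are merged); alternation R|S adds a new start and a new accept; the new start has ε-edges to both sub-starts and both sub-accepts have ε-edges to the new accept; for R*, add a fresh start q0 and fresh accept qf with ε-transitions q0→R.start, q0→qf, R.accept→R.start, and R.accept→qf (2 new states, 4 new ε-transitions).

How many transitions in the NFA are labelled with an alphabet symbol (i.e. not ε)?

By structural recursion:
Each of the 3 symbol leaves contributes exactly 1 symbol transition.
  01 — 2 symbol transitions
  (01)* — 2 symbol transitions
  0 ∪ (01)* — 3 symbol transitions

3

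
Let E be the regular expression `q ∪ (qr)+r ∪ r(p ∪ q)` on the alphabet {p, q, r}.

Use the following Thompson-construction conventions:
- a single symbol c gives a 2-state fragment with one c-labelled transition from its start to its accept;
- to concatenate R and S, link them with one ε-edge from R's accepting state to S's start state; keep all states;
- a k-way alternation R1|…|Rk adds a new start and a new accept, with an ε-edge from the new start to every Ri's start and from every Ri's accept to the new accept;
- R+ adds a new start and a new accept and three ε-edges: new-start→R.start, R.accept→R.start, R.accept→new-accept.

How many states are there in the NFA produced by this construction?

20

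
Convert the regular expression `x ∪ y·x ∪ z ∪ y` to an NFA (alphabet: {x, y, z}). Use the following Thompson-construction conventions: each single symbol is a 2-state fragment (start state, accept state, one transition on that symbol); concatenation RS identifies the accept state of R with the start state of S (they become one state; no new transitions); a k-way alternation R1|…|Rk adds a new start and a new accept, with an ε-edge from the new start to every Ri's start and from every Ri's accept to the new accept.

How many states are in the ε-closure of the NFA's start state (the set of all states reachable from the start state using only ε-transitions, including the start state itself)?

5

Let C(F) = |ε-closure(F.start)| within fragment F, and note whether F accepts ε. Symbol fragments have C = 1 and do not accept ε. Then:
  y·x → same as the first factor's closure: |closure| = 1
  x ∪ y·x ∪ z ∪ y → new start ε-reaches every alternative's start; none of them accept ε, so the new accept is not reached: |closure| = 1 + 1 + 1 + 1 + 1 = 5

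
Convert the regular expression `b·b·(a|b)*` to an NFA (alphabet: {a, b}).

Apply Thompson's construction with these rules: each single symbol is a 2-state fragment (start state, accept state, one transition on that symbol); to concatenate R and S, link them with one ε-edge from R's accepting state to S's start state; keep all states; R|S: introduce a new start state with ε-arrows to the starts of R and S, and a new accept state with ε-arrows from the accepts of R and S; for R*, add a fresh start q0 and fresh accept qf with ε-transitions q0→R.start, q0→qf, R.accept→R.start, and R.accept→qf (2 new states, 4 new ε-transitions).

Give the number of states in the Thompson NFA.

12

Bottom-up over the parse tree:
Each of the 4 symbol leaves contributes a 2-state fragment.
  a|b → 6 states
  (a|b)* → 8 states
  b·b·(a|b)* → 12 states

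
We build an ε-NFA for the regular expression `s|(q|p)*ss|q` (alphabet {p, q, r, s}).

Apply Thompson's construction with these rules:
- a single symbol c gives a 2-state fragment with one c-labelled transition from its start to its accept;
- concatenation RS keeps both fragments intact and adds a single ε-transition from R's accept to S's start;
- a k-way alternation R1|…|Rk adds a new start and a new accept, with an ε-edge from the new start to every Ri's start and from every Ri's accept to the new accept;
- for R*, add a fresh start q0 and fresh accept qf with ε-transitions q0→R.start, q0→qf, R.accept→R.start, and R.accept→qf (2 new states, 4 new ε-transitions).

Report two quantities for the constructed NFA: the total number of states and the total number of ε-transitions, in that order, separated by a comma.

Bottom-up over the parse tree:
Each of the 6 symbol leaves contributes 2 states and 0 ε-transitions.
  q|p — 6 states, 4 ε-transitions
  (q|p)* — 8 states, 8 ε-transitions
  (q|p)*ss — 12 states, 10 ε-transitions
  s|(q|p)*ss|q — 18 states, 16 ε-transitions

18, 16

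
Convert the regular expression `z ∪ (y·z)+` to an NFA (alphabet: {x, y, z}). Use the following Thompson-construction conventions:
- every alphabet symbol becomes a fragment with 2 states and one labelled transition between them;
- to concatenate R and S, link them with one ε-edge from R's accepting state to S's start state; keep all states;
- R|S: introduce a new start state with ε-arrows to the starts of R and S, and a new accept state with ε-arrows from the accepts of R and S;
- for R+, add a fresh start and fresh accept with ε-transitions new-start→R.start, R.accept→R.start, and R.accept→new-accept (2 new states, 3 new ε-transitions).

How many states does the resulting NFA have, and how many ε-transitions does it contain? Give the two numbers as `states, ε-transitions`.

Bottom-up over the parse tree:
Each of the 3 symbol leaves contributes 2 states and 0 ε-transitions.
  y·z : 4 states, 1 ε-transition
  (y·z)+ : 6 states, 4 ε-transitions
  z ∪ (y·z)+ : 10 states, 8 ε-transitions

10, 8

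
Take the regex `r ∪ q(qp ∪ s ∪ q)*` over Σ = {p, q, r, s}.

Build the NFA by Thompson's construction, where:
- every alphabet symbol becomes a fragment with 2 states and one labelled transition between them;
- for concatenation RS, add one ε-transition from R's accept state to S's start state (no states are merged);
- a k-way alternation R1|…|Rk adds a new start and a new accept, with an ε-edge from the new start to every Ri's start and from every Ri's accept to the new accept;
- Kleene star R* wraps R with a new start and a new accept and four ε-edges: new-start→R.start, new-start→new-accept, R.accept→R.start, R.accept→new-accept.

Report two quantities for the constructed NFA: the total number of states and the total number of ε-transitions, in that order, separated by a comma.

18, 16

Bottom-up over the parse tree:
Each of the 6 symbol leaves contributes 2 states and 0 ε-transitions.
  qp → 4 states, 1 ε-transition
  qp ∪ s ∪ q → 10 states, 7 ε-transitions
  (qp ∪ s ∪ q)* → 12 states, 11 ε-transitions
  q(qp ∪ s ∪ q)* → 14 states, 12 ε-transitions
  r ∪ q(qp ∪ s ∪ q)* → 18 states, 16 ε-transitions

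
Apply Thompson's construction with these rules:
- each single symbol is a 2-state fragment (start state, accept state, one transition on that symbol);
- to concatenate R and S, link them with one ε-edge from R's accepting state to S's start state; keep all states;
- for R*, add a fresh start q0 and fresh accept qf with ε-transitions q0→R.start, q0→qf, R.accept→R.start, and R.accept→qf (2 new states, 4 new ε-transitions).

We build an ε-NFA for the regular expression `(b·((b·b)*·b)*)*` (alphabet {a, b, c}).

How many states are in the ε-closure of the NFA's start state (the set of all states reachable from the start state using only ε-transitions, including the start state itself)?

3

Work bottom-up. For each fragment F, track |ε-closure(F.start)| and whether F's accept lies in that closure (i.e. whether F accepts ε). A single-symbol fragment has closure size 1 and does not accept ε.
  b·b — |closure| equals the left operand's closure size = 1 (its accept is not ε-reachable, so the closure stops there)
  (b·b)* — new start has ε-edges to the inner start and to the new accept, so |closure| = 2 + 1 = 3
  (b·b)*·b — |closure| = 3 + 1 = 4 (closure spills across the concat boundary because the left factor accepts ε)
  ((b·b)*·b)* — |closure| = 1 (new start) + 4 (body) + 1 (new accept) = 6
  b·((b·b)*·b)* — same as the first factor's closure: |closure| = 1
  (b·((b·b)*·b)*)* — |closure| = 1 (new start) + 1 (body) + 1 (new accept) = 3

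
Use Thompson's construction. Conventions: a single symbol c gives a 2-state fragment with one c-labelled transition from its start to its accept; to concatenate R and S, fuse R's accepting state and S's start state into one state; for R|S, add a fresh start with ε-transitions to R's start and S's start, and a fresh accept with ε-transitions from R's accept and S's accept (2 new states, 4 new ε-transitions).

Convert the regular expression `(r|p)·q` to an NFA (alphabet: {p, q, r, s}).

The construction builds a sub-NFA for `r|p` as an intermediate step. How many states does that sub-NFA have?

6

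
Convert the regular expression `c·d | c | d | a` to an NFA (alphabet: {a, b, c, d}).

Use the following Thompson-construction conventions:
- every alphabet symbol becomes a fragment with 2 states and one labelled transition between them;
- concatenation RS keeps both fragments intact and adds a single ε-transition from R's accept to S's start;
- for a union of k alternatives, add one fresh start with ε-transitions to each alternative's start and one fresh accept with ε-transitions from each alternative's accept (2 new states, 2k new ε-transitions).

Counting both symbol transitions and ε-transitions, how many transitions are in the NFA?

14

By structural recursion:
Each of the 5 symbol leaves contributes 1 transition (1 symbol, 0 ε).
  c·d = 3 transitions (2 symbol, 1 ε)
  c·d | c | d | a = 14 transitions (5 symbol, 9 ε)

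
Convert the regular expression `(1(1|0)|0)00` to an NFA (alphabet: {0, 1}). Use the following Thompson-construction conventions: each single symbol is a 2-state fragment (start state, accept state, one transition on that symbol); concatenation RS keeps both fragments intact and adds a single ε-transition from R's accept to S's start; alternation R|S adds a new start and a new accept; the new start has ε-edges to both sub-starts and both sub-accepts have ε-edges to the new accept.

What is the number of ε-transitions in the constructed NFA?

Per subexpression:
Each of the 6 symbol leaves contributes 0 ε-transitions.
  1|0 — 4 ε-transitions
  1(1|0) — 5 ε-transitions
  1(1|0)|0 — 9 ε-transitions
  (1(1|0)|0)00 — 11 ε-transitions

11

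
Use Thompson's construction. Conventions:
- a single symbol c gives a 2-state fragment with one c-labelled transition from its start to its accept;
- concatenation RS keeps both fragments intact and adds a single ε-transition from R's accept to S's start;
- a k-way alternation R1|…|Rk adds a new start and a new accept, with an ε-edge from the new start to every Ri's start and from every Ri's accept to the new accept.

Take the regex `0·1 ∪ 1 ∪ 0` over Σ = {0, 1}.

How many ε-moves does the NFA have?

7

By structural recursion:
Each of the 4 symbol leaves contributes 0 ε-transitions.
  0·1 : 1 ε-transition
  0·1 ∪ 1 ∪ 0 : 7 ε-transitions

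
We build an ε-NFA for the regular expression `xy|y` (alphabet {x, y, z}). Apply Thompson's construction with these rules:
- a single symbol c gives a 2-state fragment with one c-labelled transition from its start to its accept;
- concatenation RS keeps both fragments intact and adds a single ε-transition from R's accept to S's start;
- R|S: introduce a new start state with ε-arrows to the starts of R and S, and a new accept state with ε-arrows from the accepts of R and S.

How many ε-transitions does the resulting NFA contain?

Bottom-up over the parse tree:
Each of the 3 symbol leaves contributes 0 ε-transitions.
  xy → 1 ε-transition
  xy|y → 5 ε-transitions

5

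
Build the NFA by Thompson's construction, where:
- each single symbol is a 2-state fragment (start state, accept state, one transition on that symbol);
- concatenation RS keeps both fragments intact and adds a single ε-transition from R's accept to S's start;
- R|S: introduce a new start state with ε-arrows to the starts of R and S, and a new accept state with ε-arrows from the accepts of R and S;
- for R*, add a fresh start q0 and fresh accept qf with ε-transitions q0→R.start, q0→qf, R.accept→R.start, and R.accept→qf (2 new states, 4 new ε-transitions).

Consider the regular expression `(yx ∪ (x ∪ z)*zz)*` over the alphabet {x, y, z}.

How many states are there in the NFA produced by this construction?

Per subexpression:
Each of the 6 symbol leaves contributes a 2-state fragment.
  yx — 4 states
  x ∪ z — 6 states
  (x ∪ z)* — 8 states
  (x ∪ z)*zz — 12 states
  yx ∪ (x ∪ z)*zz — 18 states
  (yx ∪ (x ∪ z)*zz)* — 20 states

20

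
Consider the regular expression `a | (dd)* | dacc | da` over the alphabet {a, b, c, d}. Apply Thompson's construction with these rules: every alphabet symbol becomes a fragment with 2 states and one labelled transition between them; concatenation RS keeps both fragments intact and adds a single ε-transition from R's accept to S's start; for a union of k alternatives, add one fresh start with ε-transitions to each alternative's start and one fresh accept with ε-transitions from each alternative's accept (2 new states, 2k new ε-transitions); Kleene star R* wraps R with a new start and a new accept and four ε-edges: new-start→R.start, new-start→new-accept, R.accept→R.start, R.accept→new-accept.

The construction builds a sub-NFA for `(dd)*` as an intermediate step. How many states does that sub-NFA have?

Fragment for `(dd)*`:
Each of the 2 symbol leaves contributes a 2-state fragment.
  dd — 4 states
  (dd)* — 6 states

6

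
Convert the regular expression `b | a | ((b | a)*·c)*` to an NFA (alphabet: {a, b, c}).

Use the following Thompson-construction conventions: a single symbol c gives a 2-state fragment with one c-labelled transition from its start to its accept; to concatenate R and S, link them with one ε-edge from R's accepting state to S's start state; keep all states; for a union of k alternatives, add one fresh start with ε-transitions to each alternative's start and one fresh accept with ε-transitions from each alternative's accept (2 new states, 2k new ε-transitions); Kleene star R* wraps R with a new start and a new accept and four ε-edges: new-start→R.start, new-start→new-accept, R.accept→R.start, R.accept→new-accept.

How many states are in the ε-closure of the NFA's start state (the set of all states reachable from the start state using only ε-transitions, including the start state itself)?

Compute the ε-closure size of each fragment's start state recursively; a symbol fragment's start has no outgoing ε-edge, so its closure is just itself (size 1).
  b | a : |closure| = 1 + 1 + 1 = 3 (the new accept is not ε-reachable since no branch accepts ε)
  (b | a)* : |closure| = 1 (new start) + 3 (body) + 1 (new accept) = 5
  (b | a)*·c : the left operand accepts ε, so the closure extends into the next operand (via the concat ε-link); |closure| = 5 + 1 = 6
  ((b | a)*·c)* : the star's fresh start ε-reaches both the body's start and the fresh accept: |closure| = 2 + 6 = 8
  b | a | ((b | a)*·c)* : |closure| = 1 (new start) + (1 + 1 + 8) + 1 (new accept, since some branch ε-reaches its own accept) = 12

12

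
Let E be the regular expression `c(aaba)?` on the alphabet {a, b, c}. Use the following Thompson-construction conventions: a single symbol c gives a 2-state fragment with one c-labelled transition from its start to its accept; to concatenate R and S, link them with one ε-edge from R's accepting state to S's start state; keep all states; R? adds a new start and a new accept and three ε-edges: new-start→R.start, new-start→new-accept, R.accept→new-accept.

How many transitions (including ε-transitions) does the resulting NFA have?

12

Per subexpression:
Each of the 5 symbol leaves contributes 1 transition (1 symbol, 0 ε).
  aaba — 7 transitions (4 symbol, 3 ε)
  (aaba)? — 10 transitions (4 symbol, 6 ε)
  c(aaba)? — 12 transitions (5 symbol, 7 ε)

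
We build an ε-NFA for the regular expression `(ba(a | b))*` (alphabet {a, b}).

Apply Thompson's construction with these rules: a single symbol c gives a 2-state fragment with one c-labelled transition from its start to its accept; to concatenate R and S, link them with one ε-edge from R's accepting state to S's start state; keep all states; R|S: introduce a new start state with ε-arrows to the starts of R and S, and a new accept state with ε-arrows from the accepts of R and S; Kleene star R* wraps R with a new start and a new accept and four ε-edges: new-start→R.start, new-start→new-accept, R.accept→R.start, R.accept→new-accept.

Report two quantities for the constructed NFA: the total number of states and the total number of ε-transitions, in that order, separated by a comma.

12, 10

By structural recursion:
Each of the 4 symbol leaves contributes 2 states and 0 ε-transitions.
  a | b : 6 states, 4 ε-transitions
  ba(a | b) : 10 states, 6 ε-transitions
  (ba(a | b))* : 12 states, 10 ε-transitions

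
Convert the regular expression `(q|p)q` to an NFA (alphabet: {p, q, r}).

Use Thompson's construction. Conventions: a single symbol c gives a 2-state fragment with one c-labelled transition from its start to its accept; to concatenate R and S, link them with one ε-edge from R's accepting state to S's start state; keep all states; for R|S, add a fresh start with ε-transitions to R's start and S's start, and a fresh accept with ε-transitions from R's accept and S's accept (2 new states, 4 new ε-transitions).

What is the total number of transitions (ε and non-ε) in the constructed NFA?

8

Building bottom-up:
Each of the 3 symbol leaves contributes 1 transition (1 symbol, 0 ε).
  q|p → 6 transitions (2 symbol, 4 ε)
  (q|p)q → 8 transitions (3 symbol, 5 ε)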